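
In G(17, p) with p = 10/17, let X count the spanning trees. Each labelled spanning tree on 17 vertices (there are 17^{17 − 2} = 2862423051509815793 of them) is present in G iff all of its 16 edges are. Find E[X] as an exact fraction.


K_17 has 17^{17 − 2} = 2862423051509815793 labelled spanning trees.
For each such spanning tree H, let X_H = 1 if all 16 edges of H are present in G. Then P[X_H = 1] = p^{16} = (10/17)^{16} = 10000000000000000/48661191875666868481.
By linearity of expectation: E[X] = Σ_H E[X_H] = 2862423051509815793 · p^{16} = 2862423051509815793 · 10000000000000000/48661191875666868481 = 10000000000000000/17.
Numerically: E[X] ≈ 5.88e+14.

E[X] = 2862423051509815793 · (10/17)^{16} = 10000000000000000/17 ≈ 5.88e+14.


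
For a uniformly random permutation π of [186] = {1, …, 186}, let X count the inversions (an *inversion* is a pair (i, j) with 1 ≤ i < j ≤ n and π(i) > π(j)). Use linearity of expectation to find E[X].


Write X = Σ X_I over the C(186, 2) = 17205 pairs i < j, with X_I the indicator of one inversion.
There are 17205 indicators.
For each fixed pair i < j, the values π(i) and π(j) are two distinct elements of {1, …, 186} in uniformly random order; by symmetry P[π(i) > π(j)] = 1/2.
By linearity: E[X] = 17205 · (1/2) = C(186, 2) · (1/2) = 17205/2 = 17205/2 ≈ 8602.500000.

E[X] = 17205/2 = 8602.500000.


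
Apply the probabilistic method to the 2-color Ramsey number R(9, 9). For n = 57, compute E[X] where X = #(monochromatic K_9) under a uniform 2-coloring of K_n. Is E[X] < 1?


E[X] = C(57, 9) · 2^{1 − 36} = 8996462475 · 2^{−35} = 8996462475/34359738368.
As a reduced fraction: E[X] = 8996462475/34359738368 ≈ 0.262.
Is E[X] < 1? YES.
Since E[X] < 1, there exists a 2-coloring of K_{57} with no monochromatic K_9; hence R(9, 9) > 57.

E[X] = 8996462475/34359738368 ≈ 0.262; E[X] < 1, so R(9, 9) > 57.


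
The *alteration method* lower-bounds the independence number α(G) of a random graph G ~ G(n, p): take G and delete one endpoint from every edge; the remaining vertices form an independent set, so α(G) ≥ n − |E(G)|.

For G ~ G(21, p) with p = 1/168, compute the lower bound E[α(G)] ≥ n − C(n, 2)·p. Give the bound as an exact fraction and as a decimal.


E[|E(G)|] = C(21, 2)·p = 210 · (1/168) = 5/4.
E[α(G)] ≥ n − E[|E(G)|] = 21 − 5/4 = 79/4.
Numerically: ≈ 19.7500.
(This is only a lower bound; the true E[α(G)] may be larger.)

E[α(G)] ≥ 79/4 ≈ 19.7500.


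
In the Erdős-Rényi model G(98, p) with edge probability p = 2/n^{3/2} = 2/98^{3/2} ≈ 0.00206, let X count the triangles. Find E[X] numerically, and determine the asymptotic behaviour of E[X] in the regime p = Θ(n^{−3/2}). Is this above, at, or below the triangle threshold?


Number of potential triangles: C(98, 3) = 152096.
Each occurs with probability p³ ≈ (0.00206)³ ≈ 8.76138e-09.
By linearity: E[X] = C(98, 3)·p³ ≈ 152096 · 8.76138e-09 ≈ 0.001.
Since α = 3/2 > 1, p = c/n^{3/2} = o(1/n) is below the triangle threshold p ~ 1/n. Asymptotically E[X] ~ (c³/6)·n^{3(1−α)} = (2³/6)·n^{-1.5} → 0, so by Markov's inequality G has no triangles w.h.p.

E[X] ≈ 0.001; in regime p = Θ(1/n^{3/2}) E[X] tends to 0 (below the triangle threshold p ~ 1/n).


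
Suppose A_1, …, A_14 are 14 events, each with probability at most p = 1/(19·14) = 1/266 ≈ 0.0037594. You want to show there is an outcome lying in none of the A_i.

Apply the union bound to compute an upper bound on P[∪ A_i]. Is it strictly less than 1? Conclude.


Union bound: P[∪_{i=1}^{14} A_i] ≤ Σ_i P[A_i] ≤ 14·p = 14·(1/266) = 1/19.
Numerically: 1/19 ≈ 0.0526316.
Is 1/19 < 1? YES.
Since P[∪ A_i] ≤ 1/19 < 1, the complement has P[∩ A_i^c] ≥ 1 − 1/19 = 18/19 > 0, so some outcome avoids every A_i.

14·p = 1/19 ≈ 0.0526316; existence CERTIFIED by the union bound.


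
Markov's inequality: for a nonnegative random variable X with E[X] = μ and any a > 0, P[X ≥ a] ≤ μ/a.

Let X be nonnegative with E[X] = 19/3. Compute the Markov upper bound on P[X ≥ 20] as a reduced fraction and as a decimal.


μ = E[X] = 19/3, a = 20.
Markov: P[X ≥ 20] ≤ μ/a = (19/3)/20 = 19/60.
Numerically: ≈ 0.317.
(Since a = 20 > μ = 6.333, the bound 19/60 is < 1 and informative.)

P[X ≥ 20] ≤ 19/60 ≈ 0.317.


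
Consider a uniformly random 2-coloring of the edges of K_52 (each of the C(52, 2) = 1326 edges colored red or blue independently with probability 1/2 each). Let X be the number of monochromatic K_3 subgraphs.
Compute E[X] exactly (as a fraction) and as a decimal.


Let X = Σ_S X_S over the C(52, 3) = 22100 subsets S of size 3, where X_S = 1 if the K_3 on S is monochromatic.
For a fixed S, the K_3 on S has C(3, 2) = 3 edges. P[all 3 edges red] = (1/2)^3, and likewise for blue, so P[monochromatic] = 2·(1/2)^3 = 2^{1 − 3} = 1/4.
By linearity: E[X] = C(52, 3) · 2^{1 − 3} = 22100 · 1/4 = 5525.
Numerically: E[X] ≈ 5525.0000.

E[X] = C(52,3)·2^(1−C(3,2)) = 5525 ≈ 5525.0000.


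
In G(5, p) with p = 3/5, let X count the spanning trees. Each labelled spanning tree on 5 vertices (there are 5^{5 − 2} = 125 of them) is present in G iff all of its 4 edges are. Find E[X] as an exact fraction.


K_5 has 5^{5 − 2} = 125 labelled spanning trees.
For each such spanning tree H, let X_H = 1 if all 4 edges of H are present in G. Then P[X_H = 1] = p^{4} = (3/5)^{4} = 81/625.
Summing the indicators: E[X] = Σ_H E[X_H] = 125 · p^{4} = 125 · 81/625 = 81/5.
Numerically: E[X] ≈ 16.2.

E[X] = 125 · (3/5)^{4} = 81/5 ≈ 16.2.


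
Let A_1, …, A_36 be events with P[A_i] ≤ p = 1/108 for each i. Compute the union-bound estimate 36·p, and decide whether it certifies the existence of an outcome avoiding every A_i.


Union bound: P[∪_{i=1}^{36} A_i] ≤ Σ_i P[A_i] ≤ 36·p = 36·(1/108) = 1/3.
Numerically: 1/3 ≈ 0.33333.
Is 1/3 < 1? YES.
Since P[∪ A_i] ≤ 1/3 < 1, the complement has P[∩ A_i^c] ≥ 1 − 1/3 = 2/3 > 0, so some outcome avoids every A_i.

36·p = 1/3 ≈ 0.33333; existence CERTIFIED by the union bound.


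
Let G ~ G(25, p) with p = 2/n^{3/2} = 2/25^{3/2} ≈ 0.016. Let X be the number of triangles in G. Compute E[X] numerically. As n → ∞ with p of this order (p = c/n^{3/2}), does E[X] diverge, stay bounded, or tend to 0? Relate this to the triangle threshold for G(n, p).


Number of potential triangles: C(25, 3) = 2300.
Each occurs with probability p³ ≈ (0.016)³ ≈ 4.09600000e-06.
By linearity: E[X] = C(25, 3)·p³ ≈ 2300 · 4.09600000e-06 ≈ 0.009421.
Since α = 3/2 > 1, p = c/n^{3/2} = o(1/n) is below the triangle threshold p ~ 1/n. Asymptotically E[X] ~ (c³/6)·n^{3(1−α)} = (2³/6)·n^{-1.5} → 0, so by Markov's inequality G has no triangles w.h.p.

E[X] ≈ 0.009421; in regime p = Θ(1/n^{3/2}) E[X] tends to 0 (below the triangle threshold p ~ 1/n).


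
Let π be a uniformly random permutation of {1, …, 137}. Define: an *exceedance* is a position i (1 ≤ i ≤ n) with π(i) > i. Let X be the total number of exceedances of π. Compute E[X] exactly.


Write X = Σ_{i=1}^{137} X_i, where X_i = 1_{π(i) > i}.
For each fixed i, π(i) is uniform over {1, …, 137} (marginal of a uniform permutation), so P[π(i) > i] = (n − i)/n. Summing: Σ_{i=1}^{137} (n − i)/n = (0 + 1 + … + 136)/137 = 137(137 − 1)/(2·137) = (137 − 1)/2.
Hence E[X] = Σ_{i=1}^{137} (137 − i)/137 = 68 ≈ 68.0000.

E[X] = 68 = 68.0000.


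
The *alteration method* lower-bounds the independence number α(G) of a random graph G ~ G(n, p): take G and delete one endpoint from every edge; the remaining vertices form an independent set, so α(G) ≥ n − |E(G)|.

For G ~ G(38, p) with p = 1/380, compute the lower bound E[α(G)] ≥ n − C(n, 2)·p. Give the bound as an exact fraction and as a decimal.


E[|E(G)|] = C(38, 2)·p = 703 · (1/380) = 37/20.
E[α(G)] ≥ n − E[|E(G)|] = 38 − 37/20 = 723/20.
Numerically: ≈ 36.150000.
(This is only a lower bound; the true E[α(G)] may be larger.)

E[α(G)] ≥ 723/20 ≈ 36.150000.


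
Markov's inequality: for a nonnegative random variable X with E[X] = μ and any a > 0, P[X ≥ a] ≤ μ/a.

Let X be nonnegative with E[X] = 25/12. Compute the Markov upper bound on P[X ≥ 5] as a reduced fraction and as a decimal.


μ = E[X] = 25/12, a = 5.
Markov: P[X ≥ 5] ≤ μ/a = (25/12)/5 = 5/12.
Numerically: ≈ 0.416667.
(Since a = 5 > μ = 2.083333, the bound 5/12 is < 1 and informative.)

P[X ≥ 5] ≤ 5/12 ≈ 0.416667.


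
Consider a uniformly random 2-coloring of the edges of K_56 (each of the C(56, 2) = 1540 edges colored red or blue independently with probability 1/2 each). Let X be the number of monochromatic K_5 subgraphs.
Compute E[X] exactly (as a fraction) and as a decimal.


Let X = Σ_S X_S over the C(56, 5) = 3819816 subsets S of size 5, where X_S = 1 if the K_5 on S is monochromatic.
For a fixed S, the K_5 on S has C(5, 2) = 10 edges. P[all 10 edges red] = (1/2)^10, and likewise for blue, so P[monochromatic] = 2·(1/2)^10 = 2^{1 − 10} = 1/512.
By linearity: E[X] = C(56, 5) · 2^{1 − 10} = 3819816 · 1/512 = 477477/64.
Numerically: E[X] ≈ 7460.578125.

E[X] = C(56,5)·2^(1−C(5,2)) = 477477/64 ≈ 7460.578125.


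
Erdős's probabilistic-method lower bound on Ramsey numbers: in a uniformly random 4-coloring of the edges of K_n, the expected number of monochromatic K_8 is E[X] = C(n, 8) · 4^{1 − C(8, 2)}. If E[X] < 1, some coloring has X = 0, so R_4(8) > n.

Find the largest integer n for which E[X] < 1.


We need C(n, 8) · 4^{1 − 28} < 1, i.e. C(n, 8) < 4^{28 − 1} = 18014398509481984.
Check values of n near the boundary:
  n = 407: C(407, 8) = 17424959239309050; 17424959239309050 < 18014398509481984? YES
  n = 408: C(408, 8) = 17773458424095231; 17773458424095231 < 18014398509481984? YES
  n = 409: C(409, 8) = 18128041135797879; 18128041135797879 < 18014398509481984? NO
The largest n with C(n, 8) < 18014398509481984 is n = 408 (where E[X] = 17773458424095231/18014398509481984 ≈ 0.986625). Hence R_4(8) > 408, i.e. R_4(8) ≥ 409.

Largest n = 408; hence R_4(8) > 408.


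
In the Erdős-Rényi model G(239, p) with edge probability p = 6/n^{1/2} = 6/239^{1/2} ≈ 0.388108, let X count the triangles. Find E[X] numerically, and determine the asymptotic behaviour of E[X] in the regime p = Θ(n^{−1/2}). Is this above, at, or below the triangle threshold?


Number of potential triangles: C(239, 3) = 2246839.
Each occurs with probability p³ ≈ (0.388108)³ ≈ 5.84597427e-02.
By linearity: E[X] = C(239, 3)·p³ ≈ 2246839 · 5.84597427e-02 ≈ 131349.629880.
Since α = 1/2 < 1, p = c/n^{1/2} ≫ 1/n is above the triangle threshold p ~ 1/n. Asymptotically E[X] ~ (c³/6)·n^{3(1−α)} = (6³/6)·n^{1.5} → ∞; triangles are abundant w.h.p.

E[X] ≈ 131349.629880; in regime p = Θ(1/n^{1/2}) E[X] diverges (above the triangle threshold p ~ 1/n).


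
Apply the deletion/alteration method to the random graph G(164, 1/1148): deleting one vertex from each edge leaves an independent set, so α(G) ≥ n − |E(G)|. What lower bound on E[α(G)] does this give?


E[|E(G)|] = C(164, 2)·p = 13366 · (1/1148) = 163/14.
E[α(G)] ≥ n − E[|E(G)|] = 164 − 163/14 = 2133/14.
Numerically: ≈ 152.357143.
(This is only a lower bound; the true E[α(G)] may be larger.)

E[α(G)] ≥ 2133/14 ≈ 152.357143.


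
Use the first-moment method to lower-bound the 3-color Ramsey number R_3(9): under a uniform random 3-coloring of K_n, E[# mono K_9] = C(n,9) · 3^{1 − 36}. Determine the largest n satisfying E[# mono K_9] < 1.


We need C(n, 9) · 3^{1 − 36} < 1, i.e. C(n, 9) < 3^{36 − 1} = 50031545098999707.
Check values of n near the boundary:
  n = 299: C(299, 9) = 46610674441390059; 46610674441390059 < 50031545098999707? YES
  n = 300: C(300, 9) = 48052241692154700; 48052241692154700 < 50031545098999707? YES
  n = 301: C(301, 9) = 49533303936090975; 49533303936090975 < 50031545098999707? YES
  n = 302: C(302, 9) = 51054804739588650; 51054804739588650 < 50031545098999707? NO
The largest n with C(n, 9) < 50031545098999707 is n = 301 (where E[X] = 16511101312030325/16677181699666569 ≈ 0.990041). Hence R_3(9) > 301, i.e. R_3(9) ≥ 302.

Largest n = 301; hence R_3(9) > 301.


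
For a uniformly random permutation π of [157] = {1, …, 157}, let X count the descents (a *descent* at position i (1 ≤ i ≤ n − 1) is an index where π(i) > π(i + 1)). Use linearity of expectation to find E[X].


Write X = Σ X_I over i = 1, …, 156, with X_I the indicator of one descent.
There are 156 indicators.
For each fixed i, the pair (π(i), π(i+1)) is a uniformly random ordered pair of distinct values from {1, …, 157}; by symmetry P[π(i) > π(i+1)] = 1/2.
By linearity: E[X] = 156 · (1/2) = (157 − 1) · (1/2) = 78 ≈ 78.0000.

E[X] = 78 = 78.0000.


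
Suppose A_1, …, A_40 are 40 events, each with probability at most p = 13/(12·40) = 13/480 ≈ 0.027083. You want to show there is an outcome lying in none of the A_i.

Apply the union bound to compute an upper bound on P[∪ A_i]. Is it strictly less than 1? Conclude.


Union bound: P[∪_{i=1}^{40} A_i] ≤ Σ_i P[A_i] ≤ 40·p = 40·(13/480) = 13/12.
Numerically: 13/12 ≈ 1.083333.
Is 13/12 < 1? NO.
Since the bound 13/12 is ≥ 1, the union bound is uninformative here; it does NOT by itself certify existence.

40·p = 13/12 ≈ 1.083333; existence NOT certified by the union bound.


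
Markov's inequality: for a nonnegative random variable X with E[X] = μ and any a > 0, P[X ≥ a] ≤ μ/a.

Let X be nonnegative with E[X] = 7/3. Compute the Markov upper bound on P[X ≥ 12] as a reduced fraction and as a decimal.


μ = E[X] = 7/3, a = 12.
Markov: P[X ≥ 12] ≤ μ/a = (7/3)/12 = 7/36.
Numerically: ≈ 0.194444.
(Since a = 12 > μ = 2.333333, the bound 7/36 is < 1 and informative.)

P[X ≥ 12] ≤ 7/36 ≈ 0.194444.


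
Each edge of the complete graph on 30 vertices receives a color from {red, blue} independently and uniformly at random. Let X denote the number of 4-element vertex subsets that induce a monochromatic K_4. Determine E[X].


Let X = Σ_S X_S over the C(30, 4) = 27405 subsets S of size 4, where X_S = 1 if the K_4 on S is monochromatic.
For a fixed S, the K_4 on S has C(4, 2) = 6 edges. P[all 6 edges red] = (1/2)^6, and likewise for blue, so P[monochromatic] = 2·(1/2)^6 = 2^{1 − 6} = 1/32.
Summing: E[X] = C(30, 4) · 2^{1 − 6} = 27405 · 1/32 = 27405/32.
Numerically: E[X] ≈ 856.4062.

E[X] = C(30,4)·2^(1−C(4,2)) = 27405/32 ≈ 856.4062.


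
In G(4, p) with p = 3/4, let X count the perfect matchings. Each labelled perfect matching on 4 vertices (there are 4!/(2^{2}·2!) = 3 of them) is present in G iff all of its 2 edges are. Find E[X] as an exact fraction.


K_4 has 4!/(2^{2}·2!) = 3 labelled perfect matchings.
For each such perfect matching H, let X_H = 1 if all 2 edges of H are present in G. Then P[X_H = 1] = p^{2} = (3/4)^{2} = 9/16.
Summing the indicators: E[X] = Σ_H E[X_H] = 3 · p^{2} = 3 · 9/16 = 27/16.
Numerically: E[X] ≈ 1.6875.

E[X] = 3 · (3/4)^{2} = 27/16 ≈ 1.6875.


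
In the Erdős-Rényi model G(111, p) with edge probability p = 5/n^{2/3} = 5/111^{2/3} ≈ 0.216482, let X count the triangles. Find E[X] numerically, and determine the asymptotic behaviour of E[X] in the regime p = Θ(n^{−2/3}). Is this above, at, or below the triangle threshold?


Number of potential triangles: C(111, 3) = 221815.
Each occurs with probability p³ ≈ (0.216482)³ ≈ 1.01452804e-02.
By linearity: E[X] = C(111, 3)·p³ ≈ 221815 · 1.01452804e-02 ≈ 2250.375375.
Since α = 2/3 < 1, p = c/n^{2/3} ≫ 1/n is above the triangle threshold p ~ 1/n. Asymptotically E[X] ~ (c³/6)·n^{3(1−α)} = (5³/6)·n^{1} → ∞; triangles are abundant w.h.p.

E[X] ≈ 2250.375375; in regime p = Θ(1/n^{2/3}) E[X] diverges (above the triangle threshold p ~ 1/n).


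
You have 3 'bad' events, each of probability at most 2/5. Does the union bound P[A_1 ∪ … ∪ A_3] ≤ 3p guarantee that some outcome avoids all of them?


Union bound: P[∪_{i=1}^{3} A_i] ≤ Σ_i P[A_i] ≤ 3·p = 3·(2/5) = 6/5.
Numerically: 6/5 ≈ 1.200.
Is 6/5 < 1? NO.
Since the bound 6/5 is ≥ 1, the union bound is uninformative here; it does NOT by itself certify existence.

3·p = 6/5 ≈ 1.200; existence NOT certified by the union bound.


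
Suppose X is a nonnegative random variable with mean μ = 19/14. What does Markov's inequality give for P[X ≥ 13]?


μ = E[X] = 19/14, a = 13.
Markov: P[X ≥ 13] ≤ μ/a = (19/14)/13 = 19/182.
Numerically: ≈ 0.104396.
(Since a = 13 > μ = 1.357143, the bound 19/182 is < 1 and informative.)

P[X ≥ 13] ≤ 19/182 ≈ 0.104396.


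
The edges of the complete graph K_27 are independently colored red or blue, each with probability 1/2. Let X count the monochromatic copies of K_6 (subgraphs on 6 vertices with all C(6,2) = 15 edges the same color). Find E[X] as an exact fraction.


Let X = Σ_S X_S over the C(27, 6) = 296010 subsets S of size 6, where X_S = 1 if the K_6 on S is monochromatic.
For a fixed S, the K_6 on S has C(6, 2) = 15 edges. P[all 15 edges red] = (1/2)^15, and likewise for blue, so P[monochromatic] = 2·(1/2)^15 = 2^{1 − 15} = 1/16384.
Summing: E[X] = C(27, 6) · 2^{1 − 15} = 296010 · 1/16384 = 148005/8192.
Numerically: E[X] ≈ 18.067.

E[X] = C(27,6)·2^(1−C(6,2)) = 148005/8192 ≈ 18.067.


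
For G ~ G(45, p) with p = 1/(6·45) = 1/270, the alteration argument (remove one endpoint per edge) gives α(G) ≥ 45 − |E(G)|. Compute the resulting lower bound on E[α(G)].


E[|E(G)|] = C(45, 2)·p = 990 · (1/270) = 11/3.
E[α(G)] ≥ n − E[|E(G)|] = 45 − 11/3 = 124/3.
Numerically: ≈ 41.333333.
(This is only a lower bound; the true E[α(G)] may be larger.)

E[α(G)] ≥ 124/3 ≈ 41.333333.


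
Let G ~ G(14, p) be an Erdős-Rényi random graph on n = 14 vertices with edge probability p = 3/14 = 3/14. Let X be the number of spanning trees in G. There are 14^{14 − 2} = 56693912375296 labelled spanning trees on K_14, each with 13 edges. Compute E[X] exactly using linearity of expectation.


K_14 has 14^{14 − 2} = 56693912375296 labelled spanning trees.
For each such spanning tree H, let X_H = 1 if all 13 edges of H are present in G. Then P[X_H = 1] = p^{13} = (3/14)^{13} = 1594323/793714773254144.
By linearity: E[X] = Σ_H E[X_H] = 56693912375296 · p^{13} = 56693912375296 · 1594323/793714773254144 = 1594323/14.
Numerically: E[X] ≈ 1.139e+05.

E[X] = 56693912375296 · (3/14)^{13} = 1594323/14 ≈ 1.139e+05.


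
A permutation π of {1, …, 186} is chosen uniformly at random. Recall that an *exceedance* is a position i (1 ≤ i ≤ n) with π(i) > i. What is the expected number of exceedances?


Write X = Σ_{i=1}^{186} X_i, where X_i = 1_{π(i) > i}.
For each fixed i, π(i) is uniform over {1, …, 186} (marginal of a uniform permutation), so P[π(i) > i] = (n − i)/n. Summing: Σ_{i=1}^{186} (n − i)/n = (0 + 1 + … + 185)/186 = 186(186 − 1)/(2·186) = (186 − 1)/2.
Hence E[X] = Σ_{i=1}^{186} (186 − i)/186 = 185/2 ≈ 92.500000.

E[X] = 185/2 = 92.500000.


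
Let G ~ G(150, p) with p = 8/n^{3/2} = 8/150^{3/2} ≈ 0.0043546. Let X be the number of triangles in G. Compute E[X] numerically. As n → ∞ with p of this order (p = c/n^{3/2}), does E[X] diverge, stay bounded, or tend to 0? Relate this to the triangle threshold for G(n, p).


Number of potential triangles: C(150, 3) = 551300.
Each occurs with probability p³ ≈ (0.0043546)³ ≈ 8.2577037e-08.
By linearity: E[X] = C(150, 3)·p³ ≈ 551300 · 8.2577037e-08 ≈ 0.04552.
Since α = 3/2 > 1, p = c/n^{3/2} = o(1/n) is below the triangle threshold p ~ 1/n. Asymptotically E[X] ~ (c³/6)·n^{3(1−α)} = (8³/6)·n^{-1.5} → 0, so by Markov's inequality G has no triangles w.h.p.

E[X] ≈ 0.04552; in regime p = Θ(1/n^{3/2}) E[X] tends to 0 (below the triangle threshold p ~ 1/n).


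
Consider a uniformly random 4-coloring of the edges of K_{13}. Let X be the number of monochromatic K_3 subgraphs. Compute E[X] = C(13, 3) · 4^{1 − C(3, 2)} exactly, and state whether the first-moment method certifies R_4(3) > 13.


E[X] = C(13, 3) · 4^{1 − 3} = 286 · 4^{−2} = 286/16.
As a reduced fraction: E[X] = 143/8 ≈ 17.87500.
Is E[X] < 1? NO.
Since E[X] ≥ 1, the first-moment bound is inconclusive at n = 13; it does NOT by itself certify R_4(3) > 13.

E[X] = 143/8 ≈ 17.87500; E[X] ≥ 1; first-moment method inconclusive here.


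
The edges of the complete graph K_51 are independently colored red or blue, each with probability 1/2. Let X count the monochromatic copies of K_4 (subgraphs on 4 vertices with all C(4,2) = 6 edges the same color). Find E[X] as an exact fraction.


Let X = Σ_S X_S over the C(51, 4) = 249900 subsets S of size 4, where X_S = 1 if the K_4 on S is monochromatic.
For a fixed S, the K_4 on S has C(4, 2) = 6 edges. P[all 6 edges red] = (1/2)^6, and likewise for blue, so P[monochromatic] = 2·(1/2)^6 = 2^{1 − 6} = 1/32.
By linearity of expectation: E[X] = C(51, 4) · 2^{1 − 6} = 249900 · 1/32 = 62475/8.
Numerically: E[X] ≈ 7809.375.

E[X] = C(51,4)·2^(1−C(4,2)) = 62475/8 ≈ 7809.375.


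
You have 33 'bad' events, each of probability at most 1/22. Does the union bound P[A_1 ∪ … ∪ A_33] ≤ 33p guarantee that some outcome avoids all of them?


Union bound: P[∪_{i=1}^{33} A_i] ≤ Σ_i P[A_i] ≤ 33·p = 33·(1/22) = 3/2.
Numerically: 3/2 ≈ 1.5000.
Is 3/2 < 1? NO.
Since the bound 3/2 is ≥ 1, the union bound is uninformative here; it does NOT by itself certify existence.

33·p = 3/2 ≈ 1.5000; existence NOT certified by the union bound.


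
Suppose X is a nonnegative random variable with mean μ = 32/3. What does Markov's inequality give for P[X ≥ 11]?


μ = E[X] = 32/3, a = 11.
Markov: P[X ≥ 11] ≤ μ/a = (32/3)/11 = 32/33.
Numerically: ≈ 0.9697.
(Since a = 11 > μ = 10.6667, the bound 32/33 is < 1 and informative.)

P[X ≥ 11] ≤ 32/33 ≈ 0.9697.


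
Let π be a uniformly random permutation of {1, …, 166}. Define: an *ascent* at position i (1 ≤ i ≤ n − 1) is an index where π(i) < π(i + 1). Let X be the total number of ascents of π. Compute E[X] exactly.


Write X = Σ X_I over i = 1, …, 165, with X_I the indicator of one ascent.
There are 165 indicators.
For each fixed i, the pair (π(i), π(i+1)) is a uniformly random ordered pair of distinct values from {1, …, 166}; by symmetry P[π(i) < π(i+1)] = 1/2.
By linearity: E[X] = 165 · (1/2) = (166 − 1) · (1/2) = 165/2 ≈ 82.50000.

E[X] = 165/2 = 82.50000.


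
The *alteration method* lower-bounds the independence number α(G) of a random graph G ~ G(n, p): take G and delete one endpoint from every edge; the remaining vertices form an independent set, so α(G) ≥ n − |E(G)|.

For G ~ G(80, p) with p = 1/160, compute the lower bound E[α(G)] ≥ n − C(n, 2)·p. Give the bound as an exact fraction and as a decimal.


E[|E(G)|] = C(80, 2)·p = 3160 · (1/160) = 79/4.
E[α(G)] ≥ n − E[|E(G)|] = 80 − 79/4 = 241/4.
Numerically: ≈ 60.2500.
(This is only a lower bound; the true E[α(G)] may be larger.)

E[α(G)] ≥ 241/4 ≈ 60.2500.


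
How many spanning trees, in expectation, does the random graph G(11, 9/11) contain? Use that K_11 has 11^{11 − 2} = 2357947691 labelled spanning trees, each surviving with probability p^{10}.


K_11 has 11^{11 − 2} = 2357947691 labelled spanning trees.
For each such spanning tree H, let X_H = 1 if all 10 edges of H are present in G. Then P[X_H = 1] = p^{10} = (9/11)^{10} = 3486784401/25937424601.
Summing the indicators: E[X] = Σ_H E[X_H] = 2357947691 · p^{10} = 2357947691 · 3486784401/25937424601 = 3486784401/11.
Numerically: E[X] ≈ 3.1698e+08.

E[X] = 2357947691 · (9/11)^{10} = 3486784401/11 ≈ 3.1698e+08.


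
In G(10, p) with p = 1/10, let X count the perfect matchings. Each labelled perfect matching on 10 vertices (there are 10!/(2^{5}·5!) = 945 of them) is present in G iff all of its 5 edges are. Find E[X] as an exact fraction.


K_10 has 10!/(2^{5}·5!) = 945 labelled perfect matchings.
For each such perfect matching H, let X_H = 1 if all 5 edges of H are present in G. Then P[X_H = 1] = p^{5} = (1/10)^{5} = 1/100000.
By linearity of expectation: E[X] = Σ_H E[X_H] = 945 · p^{5} = 945 · 1/100000 = 189/20000.
Numerically: E[X] ≈ 0.00945.

E[X] = 945 · (1/10)^{5} = 189/20000 ≈ 0.00945.


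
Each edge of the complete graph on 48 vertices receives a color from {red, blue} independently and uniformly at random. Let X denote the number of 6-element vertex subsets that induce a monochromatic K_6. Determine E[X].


Let X = Σ_S X_S over the C(48, 6) = 12271512 subsets S of size 6, where X_S = 1 if the K_6 on S is monochromatic.
For a fixed S, the K_6 on S has C(6, 2) = 15 edges. P[all 15 edges red] = (1/2)^15, and likewise for blue, so P[monochromatic] = 2·(1/2)^15 = 2^{1 − 15} = 1/16384.
By linearity of expectation: E[X] = C(48, 6) · 2^{1 − 15} = 12271512 · 1/16384 = 1533939/2048.
Numerically: E[X] ≈ 748.993652.

E[X] = C(48,6)·2^(1−C(6,2)) = 1533939/2048 ≈ 748.993652.


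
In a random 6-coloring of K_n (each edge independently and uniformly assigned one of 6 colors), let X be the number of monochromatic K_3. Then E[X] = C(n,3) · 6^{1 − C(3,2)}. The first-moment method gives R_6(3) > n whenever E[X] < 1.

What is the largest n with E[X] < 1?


We need C(n, 3) · 6^{1 − 3} < 1, i.e. C(n, 3) < 6^{3 − 1} = 36.
Check values of n near the boundary:
  n = 6: C(6, 3) = 20; 20 < 36? YES
  n = 7: C(7, 3) = 35; 35 < 36? YES
  n = 8: C(8, 3) = 56; 56 < 36? NO
  n = 9: C(9, 3) = 84; 84 < 36? NO
  n = 10: C(10, 3) = 120; 120 < 36? NO
The largest n with C(n, 3) < 36 is n = 7 (where E[X] = 35/36 ≈ 0.97222). Hence R_6(3) > 7, i.e. R_6(3) ≥ 8.

Largest n = 7; hence R_6(3) > 7.


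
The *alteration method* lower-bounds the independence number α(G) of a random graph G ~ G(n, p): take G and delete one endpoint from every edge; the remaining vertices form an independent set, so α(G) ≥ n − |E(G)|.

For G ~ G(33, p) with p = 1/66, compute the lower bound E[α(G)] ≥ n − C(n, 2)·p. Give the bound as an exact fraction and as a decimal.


E[|E(G)|] = C(33, 2)·p = 528 · (1/66) = 8.
E[α(G)] ≥ n − E[|E(G)|] = 33 − 8 = 25.
Numerically: ≈ 25.00000.
(This is only a lower bound; the true E[α(G)] may be larger.)

E[α(G)] ≥ 25 ≈ 25.00000.


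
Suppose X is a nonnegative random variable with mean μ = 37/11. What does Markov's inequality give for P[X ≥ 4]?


μ = E[X] = 37/11, a = 4.
Markov: P[X ≥ 4] ≤ μ/a = (37/11)/4 = 37/44.
Numerically: ≈ 0.841.
(Since a = 4 > μ = 3.364, the bound 37/44 is < 1 and informative.)

P[X ≥ 4] ≤ 37/44 ≈ 0.841.


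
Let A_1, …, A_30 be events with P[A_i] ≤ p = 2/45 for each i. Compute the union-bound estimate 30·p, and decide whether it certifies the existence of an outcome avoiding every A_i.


Union bound: P[∪_{i=1}^{30} A_i] ≤ Σ_i P[A_i] ≤ 30·p = 30·(2/45) = 4/3.
Numerically: 4/3 ≈ 1.3333.
Is 4/3 < 1? NO.
Since the bound 4/3 is ≥ 1, the union bound is uninformative here; it does NOT by itself certify existence.

30·p = 4/3 ≈ 1.3333; existence NOT certified by the union bound.


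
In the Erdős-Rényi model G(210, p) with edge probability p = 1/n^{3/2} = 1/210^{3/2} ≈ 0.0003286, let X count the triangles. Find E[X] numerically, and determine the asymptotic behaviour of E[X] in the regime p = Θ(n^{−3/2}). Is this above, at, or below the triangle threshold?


Number of potential triangles: C(210, 3) = 1521520.
Each occurs with probability p³ ≈ (0.0003286)³ ≈ 3.5482415e-11.
By linearity: E[X] = C(210, 3)·p³ ≈ 1521520 · 3.5482415e-11 ≈ 0.00005.
Since α = 3/2 > 1, p = c/n^{3/2} = o(1/n) is below the triangle threshold p ~ 1/n. Asymptotically E[X] ~ (c³/6)·n^{3(1−α)} = (1³/6)·n^{-1.5} → 0, so by Markov's inequality G has no triangles w.h.p.

E[X] ≈ 0.00005; in regime p = Θ(1/n^{3/2}) E[X] tends to 0 (below the triangle threshold p ~ 1/n).


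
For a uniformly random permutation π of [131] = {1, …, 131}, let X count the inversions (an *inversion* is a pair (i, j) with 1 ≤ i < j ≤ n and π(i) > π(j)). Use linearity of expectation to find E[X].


Write X = Σ X_I over the C(131, 2) = 8515 pairs i < j, with X_I the indicator of one inversion.
There are 8515 indicators.
For each fixed pair i < j, the values π(i) and π(j) are two distinct elements of {1, …, 131} in uniformly random order; by symmetry P[π(i) > π(j)] = 1/2.
By linearity: E[X] = 8515 · (1/2) = C(131, 2) · (1/2) = 8515/2 = 8515/2 ≈ 4257.500000.

E[X] = 8515/2 = 4257.500000.


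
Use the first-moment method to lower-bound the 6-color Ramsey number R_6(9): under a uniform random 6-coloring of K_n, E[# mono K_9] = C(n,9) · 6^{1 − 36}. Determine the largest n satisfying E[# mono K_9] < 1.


We need C(n, 9) · 6^{1 − 36} < 1, i.e. C(n, 9) < 6^{36 − 1} = 1719070799748422591028658176.
Check values of n near the boundary:
  n = 4402: C(4402, 9) = 1696419745356657449393393700; 1696419745356657449393393700 < 1719070799748422591028658176? YES
  n = 4403: C(4403, 9) = 1699894433046281918452233150; 1699894433046281918452233150 < 1719070799748422591028658176? YES
  n = 4404: C(4404, 9) = 1703375445537161676647015880; 1703375445537161676647015880 < 1719070799748422591028658176? YES
  n = 4405: C(4405, 9) = 1706862792900636302463627150; 1706862792900636302463627150 < 1719070799748422591028658176? YES
  n = 4406: C(4406, 9) = 1710356485221788389505285700; 1710356485221788389505285700 < 1719070799748422591028658176? YES
  n = 4407: C(4407, 9) = 1713856532599459170657070050; 1713856532599459170657070050 < 1719070799748422591028658176? YES
  n = 4408: C(4408, 9) = 1717362945146264156457459600; 1717362945146264156457459600 < 1719070799748422591028658176? YES
  n = 4409: C(4409, 9) = 1720875732988608787686577131; 1720875732988608787686577131 < 1719070799748422591028658176? NO
  n = 4410: C(4410, 9) = 1724394906266704102180823710; 1724394906266704102180823710 < 1719070799748422591028658176? NO
The largest n with C(n, 9) < 1719070799748422591028658176 is n = 4408 (where E[X] = 35778394690547169926197075/35813974994758803979763712 ≈ 0.9990). Hence R_6(9) > 4408, i.e. R_6(9) ≥ 4409.

Largest n = 4408; hence R_6(9) > 4408.


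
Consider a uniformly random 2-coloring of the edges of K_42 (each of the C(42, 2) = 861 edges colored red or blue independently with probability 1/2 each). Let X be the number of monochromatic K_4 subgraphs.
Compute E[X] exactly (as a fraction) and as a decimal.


Let X = Σ_S X_S over the C(42, 4) = 111930 subsets S of size 4, where X_S = 1 if the K_4 on S is monochromatic.
For a fixed S, the K_4 on S has C(4, 2) = 6 edges. P[all 6 edges red] = (1/2)^6, and likewise for blue, so P[monochromatic] = 2·(1/2)^6 = 2^{1 − 6} = 1/32.
By linearity of expectation: E[X] = C(42, 4) · 2^{1 − 6} = 111930 · 1/32 = 55965/16.
Numerically: E[X] ≈ 3497.8125.

E[X] = C(42,4)·2^(1−C(4,2)) = 55965/16 ≈ 3497.8125.


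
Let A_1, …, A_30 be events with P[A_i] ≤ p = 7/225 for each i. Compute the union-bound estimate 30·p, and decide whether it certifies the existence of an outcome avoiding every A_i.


Union bound: P[∪_{i=1}^{30} A_i] ≤ Σ_i P[A_i] ≤ 30·p = 30·(7/225) = 14/15.
Numerically: 14/15 ≈ 0.933333.
Is 14/15 < 1? YES.
Since P[∪ A_i] ≤ 14/15 < 1, the complement has P[∩ A_i^c] ≥ 1 − 14/15 = 1/15 > 0, so some outcome avoids every A_i.

30·p = 14/15 ≈ 0.933333; existence CERTIFIED by the union bound.


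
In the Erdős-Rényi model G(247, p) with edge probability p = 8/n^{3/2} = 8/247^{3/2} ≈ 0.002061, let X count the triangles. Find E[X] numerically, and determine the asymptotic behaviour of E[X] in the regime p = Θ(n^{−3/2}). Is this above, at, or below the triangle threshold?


Number of potential triangles: C(247, 3) = 2481115.
Each occurs with probability p³ ≈ (0.002061)³ ≈ 8.752531e-09.
By linearity: E[X] = C(247, 3)·p³ ≈ 2481115 · 8.752531e-09 ≈ 0.0217.
Since α = 3/2 > 1, p = c/n^{3/2} = o(1/n) is below the triangle threshold p ~ 1/n. Asymptotically E[X] ~ (c³/6)·n^{3(1−α)} = (8³/6)·n^{-1.5} → 0, so by Markov's inequality G has no triangles w.h.p.

E[X] ≈ 0.0217; in regime p = Θ(1/n^{3/2}) E[X] tends to 0 (below the triangle threshold p ~ 1/n).


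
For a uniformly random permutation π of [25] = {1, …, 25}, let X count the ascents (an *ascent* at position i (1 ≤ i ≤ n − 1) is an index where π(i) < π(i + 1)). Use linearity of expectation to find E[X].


Write X = Σ X_I over i = 1, …, 24, with X_I the indicator of one ascent.
There are 24 indicators.
For each fixed i, the pair (π(i), π(i+1)) is a uniformly random ordered pair of distinct values from {1, …, 25}; by symmetry P[π(i) < π(i+1)] = 1/2.
By linearity: E[X] = 24 · (1/2) = (25 − 1) · (1/2) = 12 ≈ 12.0000.

E[X] = 12 = 12.0000.


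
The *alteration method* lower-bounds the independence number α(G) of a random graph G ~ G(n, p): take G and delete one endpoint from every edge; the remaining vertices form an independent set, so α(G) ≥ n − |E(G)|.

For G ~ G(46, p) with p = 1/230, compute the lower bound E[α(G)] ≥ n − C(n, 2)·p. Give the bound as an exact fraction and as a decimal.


E[|E(G)|] = C(46, 2)·p = 1035 · (1/230) = 9/2.
E[α(G)] ≥ n − E[|E(G)|] = 46 − 9/2 = 83/2.
Numerically: ≈ 41.500000.
(This is only a lower bound; the true E[α(G)] may be larger.)

E[α(G)] ≥ 83/2 ≈ 41.500000.


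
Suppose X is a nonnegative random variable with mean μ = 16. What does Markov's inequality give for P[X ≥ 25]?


μ = E[X] = 16, a = 25.
Markov: P[X ≥ 25] ≤ μ/a = (16)/25 = 16/25.
Numerically: ≈ 0.640.
(Since a = 25 > μ = 16.000, the bound 16/25 is < 1 and informative.)

P[X ≥ 25] ≤ 16/25 ≈ 0.640.


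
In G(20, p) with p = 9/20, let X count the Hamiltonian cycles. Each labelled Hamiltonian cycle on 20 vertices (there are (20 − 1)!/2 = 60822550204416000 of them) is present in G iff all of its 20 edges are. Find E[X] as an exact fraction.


K_20 has (20 − 1)!/2 = 60822550204416000 labelled Hamiltonian cycles.
For each such Hamiltonian cycle H, let X_H = 1 if all 20 edges of H are present in G. Then P[X_H = 1] = p^{20} = (9/20)^{20} = 12157665459056928801/104857600000000000000000000.
By linearity: E[X] = Σ_H E[X_H] = 60822550204416000 · p^{20} = 60822550204416000 · 12157665459056928801/104857600000000000000000000 = 180532279724605553545860280221/25600000000000000000.
Numerically: E[X] ≈ 7.05e+09.

E[X] = 60822550204416000 · (9/20)^{20} = 180532279724605553545860280221/25600000000000000000 ≈ 7.05e+09.


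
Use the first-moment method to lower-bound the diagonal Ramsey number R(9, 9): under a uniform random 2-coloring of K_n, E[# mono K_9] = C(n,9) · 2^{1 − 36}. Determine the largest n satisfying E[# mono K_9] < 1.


We need C(n, 9) · 2^{1 − 36} < 1, i.e. C(n, 9) < 2^{36 − 1} = 34359738368.
Check values of n near the boundary:
  n = 63: C(63, 9) = 23667689815; 23667689815 < 34359738368? YES
  n = 64: C(64, 9) = 27540584512; 27540584512 < 34359738368? YES
  n = 65: C(65, 9) = 31966749880; 31966749880 < 34359738368? YES
  n = 66: C(66, 9) = 37014131440; 37014131440 < 34359738368? NO
  n = 67: C(67, 9) = 42757703560; 42757703560 < 34359738368? NO
  n = 68: C(68, 9) = 49280065120; 49280065120 < 34359738368? NO
The largest n with C(n, 9) < 34359738368 is n = 65 (where E[X] = 3995843735/4294967296 ≈ 0.9304). Hence R(9, 9) > 65, i.e. R(9, 9) ≥ 66.

Largest n = 65; hence R(9, 9) > 65.


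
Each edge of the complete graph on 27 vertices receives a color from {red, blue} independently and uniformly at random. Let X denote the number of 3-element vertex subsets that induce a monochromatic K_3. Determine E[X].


Let X = Σ_S X_S over the C(27, 3) = 2925 subsets S of size 3, where X_S = 1 if the K_3 on S is monochromatic.
For a fixed S, the K_3 on S has C(3, 2) = 3 edges. P[all 3 edges red] = (1/2)^3, and likewise for blue, so P[monochromatic] = 2·(1/2)^3 = 2^{1 − 3} = 1/4.
Summing: E[X] = C(27, 3) · 2^{1 − 3} = 2925 · 1/4 = 2925/4.
Numerically: E[X] ≈ 731.2500.

E[X] = C(27,3)·2^(1−C(3,2)) = 2925/4 ≈ 731.2500.


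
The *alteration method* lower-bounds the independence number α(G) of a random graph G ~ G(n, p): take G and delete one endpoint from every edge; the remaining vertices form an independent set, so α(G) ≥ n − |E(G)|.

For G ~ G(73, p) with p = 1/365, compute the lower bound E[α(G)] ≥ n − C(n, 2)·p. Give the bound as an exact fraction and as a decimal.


E[|E(G)|] = C(73, 2)·p = 2628 · (1/365) = 36/5.
E[α(G)] ≥ n − E[|E(G)|] = 73 − 36/5 = 329/5.
Numerically: ≈ 65.800000.
(This is only a lower bound; the true E[α(G)] may be larger.)

E[α(G)] ≥ 329/5 ≈ 65.800000.


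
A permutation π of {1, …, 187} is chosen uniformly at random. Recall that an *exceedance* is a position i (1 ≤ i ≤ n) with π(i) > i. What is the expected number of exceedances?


Write X = Σ_{i=1}^{187} X_i, where X_i = 1_{π(i) > i}.
For each fixed i, π(i) is uniform over {1, …, 187} (marginal of a uniform permutation), so P[π(i) > i] = (n − i)/n. Summing: Σ_{i=1}^{187} (n − i)/n = (0 + 1 + … + 186)/187 = 187(187 − 1)/(2·187) = (187 − 1)/2.
Hence E[X] = Σ_{i=1}^{187} (187 − i)/187 = 93 ≈ 93.000.

E[X] = 93 = 93.000.


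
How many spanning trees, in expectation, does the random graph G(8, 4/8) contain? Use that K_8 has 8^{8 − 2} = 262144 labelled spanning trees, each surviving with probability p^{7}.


K_8 has 8^{8 − 2} = 262144 labelled spanning trees.
For each such spanning tree H, let X_H = 1 if all 7 edges of H are present in G. Then P[X_H = 1] = p^{7} = (1/2)^{7} = 1/128.
By linearity: E[X] = Σ_H E[X_H] = 262144 · p^{7} = 262144 · 1/128 = 2048.
Numerically: E[X] ≈ 2048.

E[X] = 262144 · (1/2)^{7} = 2048 ≈ 2048.


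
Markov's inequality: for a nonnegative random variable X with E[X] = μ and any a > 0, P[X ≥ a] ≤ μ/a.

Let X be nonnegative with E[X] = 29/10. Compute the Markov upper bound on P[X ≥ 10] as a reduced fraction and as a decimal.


μ = E[X] = 29/10, a = 10.
Markov: P[X ≥ 10] ≤ μ/a = (29/10)/10 = 29/100.
Numerically: ≈ 0.290.
(Since a = 10 > μ = 2.900, the bound 29/100 is < 1 and informative.)

P[X ≥ 10] ≤ 29/100 ≈ 0.290.


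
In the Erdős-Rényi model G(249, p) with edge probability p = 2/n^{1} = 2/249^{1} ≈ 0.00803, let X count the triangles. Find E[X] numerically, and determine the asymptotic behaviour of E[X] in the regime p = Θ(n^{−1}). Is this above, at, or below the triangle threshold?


Number of potential triangles: C(249, 3) = 2542124.
Each occurs with probability p³ ≈ (0.00803)³ ≈ 5.18193e-07.
By linearity: E[X] = C(249, 3)·p³ ≈ 2542124 · 5.18193e-07 ≈ 1.317.
Here α = 1, so p = 2/n is exactly at the triangle threshold p ~ 1/n. Asymptotically E[X] → c³/6 = 2³/6 = 4/3 ≈ 1.333, a bounded constant. In this regime the triangle count is asymptotically Poisson(c³/6).

E[X] ≈ 1.317; in regime p = Θ(1/n^{1}) E[X] stays bounded (at the triangle threshold p ~ 1/n).


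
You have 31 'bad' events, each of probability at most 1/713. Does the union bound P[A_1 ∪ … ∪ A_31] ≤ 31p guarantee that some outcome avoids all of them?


Union bound: P[∪_{i=1}^{31} A_i] ≤ Σ_i P[A_i] ≤ 31·p = 31·(1/713) = 1/23.
Numerically: 1/23 ≈ 0.043478.
Is 1/23 < 1? YES.
Since P[∪ A_i] ≤ 1/23 < 1, the complement has P[∩ A_i^c] ≥ 1 − 1/23 = 22/23 > 0, so some outcome avoids every A_i.

31·p = 1/23 ≈ 0.043478; existence CERTIFIED by the union bound.


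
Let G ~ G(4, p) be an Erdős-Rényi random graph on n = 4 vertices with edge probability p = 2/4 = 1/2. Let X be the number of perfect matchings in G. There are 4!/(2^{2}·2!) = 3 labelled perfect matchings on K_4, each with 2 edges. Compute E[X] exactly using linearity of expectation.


K_4 has 4!/(2^{2}·2!) = 3 labelled perfect matchings.
For each such perfect matching H, let X_H = 1 if all 2 edges of H are present in G. Then P[X_H = 1] = p^{2} = (1/2)^{2} = 1/4.
By linearity of expectation: E[X] = Σ_H E[X_H] = 3 · p^{2} = 3 · 1/4 = 3/4.
Numerically: E[X] ≈ 0.75.

E[X] = 3 · (1/2)^{2} = 3/4 ≈ 0.75.
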